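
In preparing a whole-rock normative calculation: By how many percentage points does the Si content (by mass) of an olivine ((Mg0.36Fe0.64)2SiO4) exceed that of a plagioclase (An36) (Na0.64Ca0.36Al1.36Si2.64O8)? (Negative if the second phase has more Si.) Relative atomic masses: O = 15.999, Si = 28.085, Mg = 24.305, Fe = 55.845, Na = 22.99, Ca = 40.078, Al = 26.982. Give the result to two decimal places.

-12.16 percentage points

M((Mg0.36Fe0.64)2SiO4) = 181.062 g/mol, so wt% Si = 28.085/181.062 × 100 = 15.51%.
M(Na0.64Ca0.36Al1.36Si2.64O8) = 267.974 g/mol, so wt% Si = 74.144/267.974 × 100 = 27.67%.
15.51 − 27.67 = -12.16 pp.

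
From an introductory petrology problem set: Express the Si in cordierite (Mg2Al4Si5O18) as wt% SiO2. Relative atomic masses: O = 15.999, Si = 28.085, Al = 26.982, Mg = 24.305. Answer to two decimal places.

51.36 wt%

Molar mass of Mg2Al4Si5O18 = 2×24.305 + 4×26.982 + 5×28.085 + 18×15.999 = 584.945 g/mol.
Each formula unit contains 5 Si, equivalent to 5/1 = 5.0000 mol SiO2.
M(SiO2) = 1×28.085 + 2×15.999 = 60.083 g/mol.
Mass of SiO2 per formula unit = 5.0000 × 60.083 = 300.415 g.
SiO2 wt% = 300.415 / 584.945 × 100 = 51.36%.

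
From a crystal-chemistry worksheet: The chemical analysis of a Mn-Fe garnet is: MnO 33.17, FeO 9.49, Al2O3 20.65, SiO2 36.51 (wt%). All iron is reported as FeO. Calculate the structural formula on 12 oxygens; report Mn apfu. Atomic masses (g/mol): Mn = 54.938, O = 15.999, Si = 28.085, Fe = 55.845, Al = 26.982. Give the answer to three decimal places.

MnO (M=70.937): mol = 0.46760; Mn = 0.46760, O = 0.46760.
FeO (M=71.844): mol = 0.13209; Fe = 0.13209, O = 0.13209.
Al2O3 (M=101.961): mol = 0.20253; Al = 0.40506, O = 0.60759.
SiO2 (M=60.083): mol = 0.60766; Si = 0.60766, O = 1.21532.
ΣO = 2.42260; factor = 12/ΣO = 4.95336.
Mn apfu = 0.46760 × 4.95336 = 2.316.

2.316 Mn apfu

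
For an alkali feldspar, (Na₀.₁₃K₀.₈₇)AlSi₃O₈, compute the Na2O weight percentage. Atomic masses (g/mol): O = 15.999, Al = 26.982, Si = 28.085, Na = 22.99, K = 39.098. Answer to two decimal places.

Molar mass of (Na₀.₁₃K₀.₈₇)AlSi₃O₈ = 0.13·22.99 + 0.87·39.098 + 1·26.982 + 3·28.085 + 8·15.999 = 276.233 g/mol.
Each formula unit contains 0.13 Na, equivalent to 0.13/2 = 0.0650 mol Na2O.
M(Na2O) = 2×22.99 + 1×15.999 = 61.979 g/mol.
Mass of Na2O per formula unit = 0.0650 × 61.979 = 4.029 g.
Na2O wt% = 4.029 / 276.233 × 100 = 1.46%.

1.46 wt%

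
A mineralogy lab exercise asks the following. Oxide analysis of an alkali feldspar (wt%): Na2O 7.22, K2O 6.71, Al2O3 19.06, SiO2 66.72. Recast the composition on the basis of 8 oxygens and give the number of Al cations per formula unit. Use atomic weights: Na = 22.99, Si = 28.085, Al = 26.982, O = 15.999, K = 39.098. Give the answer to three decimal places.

7.22 wt% Na2O ÷ 61.979 g/mol = 0.11649 mol, giving 0.23298 Na and 0.11649 O.
6.71 wt% K2O ÷ 94.195 g/mol = 0.07124 mol, giving 0.14248 K and 0.07124 O.
19.06 wt% Al2O3 ÷ 101.961 g/mol = 0.18693 mol, giving 0.37386 Al and 0.56079 O.
66.72 wt% SiO2 ÷ 60.083 g/mol = 1.11046 mol, giving 1.11046 Si and 2.22092 O.
Oxygen sums to 2.96944; scaling by 8/2.96944 = 2.69411 puts the formula on 8 O.
Al: 0.37386 × 2.69411 = 1.007 atoms per formula unit.

1.007 Al apfu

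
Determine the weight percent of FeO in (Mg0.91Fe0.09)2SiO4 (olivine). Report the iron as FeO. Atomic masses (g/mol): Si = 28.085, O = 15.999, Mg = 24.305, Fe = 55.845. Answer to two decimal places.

M((Mg0.91Fe0.09)2SiO4) = 146.368 g/mol; M(FeO) = 71.844 g/mol.
Moles FeO per formula unit = 0.18 Fe ÷ 1 = 0.1800.
FeO fraction = (0.1800 × 71.844) / 146.368 = 12.932/146.368 = 0.0884.

8.84 wt%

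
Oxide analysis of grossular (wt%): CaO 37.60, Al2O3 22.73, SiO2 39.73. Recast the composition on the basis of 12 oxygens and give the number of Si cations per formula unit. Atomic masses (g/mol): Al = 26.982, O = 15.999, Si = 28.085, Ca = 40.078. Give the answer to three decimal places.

37.60 wt% CaO ÷ 56.077 g/mol = 0.67051 mol, giving 0.67051 Ca and 0.67051 O.
22.73 wt% Al2O3 ÷ 101.961 g/mol = 0.22293 mol, giving 0.44586 Al and 0.66879 O.
39.73 wt% SiO2 ÷ 60.083 g/mol = 0.66125 mol, giving 0.66125 Si and 1.32250 O.
Oxygen sums to 2.66180; scaling by 12/2.66180 = 4.50823 puts the formula on 12 O.
Si: 0.66125 × 4.50823 = 2.981 atoms per formula unit.

2.981 Si apfu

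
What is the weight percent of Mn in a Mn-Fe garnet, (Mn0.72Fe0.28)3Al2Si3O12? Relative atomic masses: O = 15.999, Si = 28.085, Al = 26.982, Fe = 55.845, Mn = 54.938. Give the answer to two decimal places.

23.94 weight percent

Formula mass = 2.16*54.938 + 0.84*55.845 + 2*26.982 + 3*28.085 + 12*15.999 = 495.783 g/mol, of which 118.666 g is Mn.
So Mn makes up 118.666/495.783 = 0.2394 of the mass, i.e. 23.94%.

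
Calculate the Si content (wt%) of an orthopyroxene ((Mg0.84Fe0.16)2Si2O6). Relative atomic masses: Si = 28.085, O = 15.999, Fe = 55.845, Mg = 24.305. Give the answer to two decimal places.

26.64 wt%

M((Mg0.84Fe0.16)2Si2O6) = 210.867 g/mol.
Si contributes 2 × 28.085 = 56.170 g per mole.
56.170/210.867 = 0.2664 → 26.64%.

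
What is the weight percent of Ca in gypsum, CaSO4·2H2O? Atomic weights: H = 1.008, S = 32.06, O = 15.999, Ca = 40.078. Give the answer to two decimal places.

M(CaSO4·2H2O) = 172.164 g/mol.
Ca contributes 1 × 40.078 = 40.078 g per mole.
40.078/172.164 = 0.2328 → 23.28%.

23.28 wt%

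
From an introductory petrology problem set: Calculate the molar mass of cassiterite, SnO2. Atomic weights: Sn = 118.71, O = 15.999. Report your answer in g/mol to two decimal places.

150.71 g/mol

M = 1(118.71) + 2(15.999)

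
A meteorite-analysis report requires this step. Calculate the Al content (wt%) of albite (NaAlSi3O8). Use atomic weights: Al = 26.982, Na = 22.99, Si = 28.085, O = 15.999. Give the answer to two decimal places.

Formula mass = 1×22.99 + 1×26.982 + 3×28.085 + 8×15.999 = 262.219 g/mol, of which 26.982 g is Al.
So Al makes up 26.982/262.219 = 0.1029 of the mass, i.e. 10.29%.

10.29 wt%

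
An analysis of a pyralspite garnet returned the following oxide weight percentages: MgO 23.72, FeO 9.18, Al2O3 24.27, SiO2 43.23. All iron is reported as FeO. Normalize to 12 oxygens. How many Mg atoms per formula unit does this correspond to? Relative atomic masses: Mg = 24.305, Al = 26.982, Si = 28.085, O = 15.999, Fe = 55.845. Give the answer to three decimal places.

MgO (M=40.304): mol = 0.58853; Mg = 0.58853, O = 0.58853.
FeO (M=71.844): mol = 0.12778; Fe = 0.12778, O = 0.12778.
Al2O3 (M=101.961): mol = 0.23803; Al = 0.47606, O = 0.71409.
SiO2 (M=60.083): mol = 0.71950; Si = 0.71950, O = 1.43900.
ΣO = 2.86940; factor = 12/ΣO = 4.18206.
Mg apfu = 0.58853 × 4.18206 = 2.461.

2.461 Mg apfu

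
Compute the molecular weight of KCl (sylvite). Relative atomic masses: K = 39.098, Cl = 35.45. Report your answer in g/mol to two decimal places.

K: 1 × 39.098 = 39.0980
Cl: 1 × 35.45 = 35.4500
Summing the contributions gives the formula mass.

74.55 g/mol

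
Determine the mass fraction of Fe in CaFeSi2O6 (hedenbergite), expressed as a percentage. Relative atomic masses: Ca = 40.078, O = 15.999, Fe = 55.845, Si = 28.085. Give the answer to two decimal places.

Formula mass = 1·40.078 + 1·55.845 + 2·28.085 + 6·15.999 = 248.087 g/mol, of which 55.845 g is Fe.
So Fe makes up 55.845/248.087 = 0.2251 of the mass, i.e. 22.51%.

22.51 wt%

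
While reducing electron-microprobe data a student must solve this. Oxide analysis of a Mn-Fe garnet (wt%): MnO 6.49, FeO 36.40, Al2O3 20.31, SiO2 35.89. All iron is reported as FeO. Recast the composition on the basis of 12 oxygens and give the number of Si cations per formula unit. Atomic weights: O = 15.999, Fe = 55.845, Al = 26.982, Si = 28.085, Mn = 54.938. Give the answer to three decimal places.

6.49 wt% MnO ÷ 70.937 g/mol = 0.09149 mol, giving 0.09149 Mn and 0.09149 O.
36.40 wt% FeO ÷ 71.844 g/mol = 0.50665 mol, giving 0.50665 Fe and 0.50665 O.
20.31 wt% Al2O3 ÷ 101.961 g/mol = 0.19919 mol, giving 0.39838 Al and 0.59757 O.
35.89 wt% SiO2 ÷ 60.083 g/mol = 0.59734 mol, giving 0.59734 Si and 1.19468 O.
Oxygen sums to 2.39039; scaling by 12/2.39039 = 5.02010 puts the formula on 12 O.
Si: 0.59734 × 5.02010 = 2.999 atoms per formula unit.

2.999 Si apfu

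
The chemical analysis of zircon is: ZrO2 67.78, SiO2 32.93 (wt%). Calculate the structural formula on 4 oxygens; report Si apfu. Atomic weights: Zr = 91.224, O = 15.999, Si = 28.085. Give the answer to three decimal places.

67.78 wt% ZrO2 ÷ 123.222 g/mol = 0.55006 mol, giving 0.55006 Zr and 1.10012 O.
32.93 wt% SiO2 ÷ 60.083 g/mol = 0.54808 mol, giving 0.54808 Si and 1.09616 O.
Oxygen sums to 2.19628; scaling by 4/2.19628 = 1.82126 puts the formula on 4 O.
Si: 0.54808 × 1.82126 = 0.998 atoms per formula unit.

0.998 Si apfu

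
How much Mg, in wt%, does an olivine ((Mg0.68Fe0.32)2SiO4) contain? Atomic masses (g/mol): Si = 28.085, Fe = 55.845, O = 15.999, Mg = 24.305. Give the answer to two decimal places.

Formula mass = 1.36·24.305 + 0.64·55.845 + 1·28.085 + 4·15.999 = 160.877 g/mol, of which 33.055 g is Mg.
So Mg makes up 33.055/160.877 = 0.2055 of the mass, i.e. 20.55%.

20.55 wt%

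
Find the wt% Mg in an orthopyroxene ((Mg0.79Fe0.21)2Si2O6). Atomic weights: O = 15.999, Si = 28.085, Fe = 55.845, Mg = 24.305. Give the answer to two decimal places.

Formula mass = 1.58*24.305 + 0.42*55.845 + 2*28.085 + 6*15.999 = 214.021 g/mol, of which 38.402 g is Mg.
So Mg makes up 38.402/214.021 = 0.1794 of the mass, i.e. 17.94%.

17.94 wt%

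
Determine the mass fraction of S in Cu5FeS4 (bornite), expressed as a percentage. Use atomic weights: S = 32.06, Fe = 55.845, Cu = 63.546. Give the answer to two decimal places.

25.56 wt%

Formula mass = 5×63.546 + 1×55.845 + 4×32.06 = 501.815 g/mol, of which 128.240 g is S.
So S makes up 128.240/501.815 = 0.2556 of the mass, i.e. 25.56%.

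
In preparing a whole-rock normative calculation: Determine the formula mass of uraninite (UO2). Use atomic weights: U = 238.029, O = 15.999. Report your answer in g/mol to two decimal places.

M = 1*238.029 + 2*15.999

270.03 g/mol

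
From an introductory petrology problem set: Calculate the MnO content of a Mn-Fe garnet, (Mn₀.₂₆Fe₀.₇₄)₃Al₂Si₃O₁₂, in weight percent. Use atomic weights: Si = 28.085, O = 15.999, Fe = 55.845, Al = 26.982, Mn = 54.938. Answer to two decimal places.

Molar mass of (Mn₀.₂₆Fe₀.₇₄)₃Al₂Si₃O₁₂ = 0.78·54.938 + 2.22·55.845 + 2·26.982 + 3·28.085 + 12·15.999 = 497.035 g/mol.
Each formula unit contains 0.78 Mn, equivalent to 0.78/1 = 0.7800 mol MnO.
M(MnO) = 1×54.938 + 1×15.999 = 70.937 g/mol.
Mass of MnO per formula unit = 0.7800 × 70.937 = 55.331 g.
MnO wt% = 55.331 / 497.035 × 100 = 11.13%.

11.13 wt%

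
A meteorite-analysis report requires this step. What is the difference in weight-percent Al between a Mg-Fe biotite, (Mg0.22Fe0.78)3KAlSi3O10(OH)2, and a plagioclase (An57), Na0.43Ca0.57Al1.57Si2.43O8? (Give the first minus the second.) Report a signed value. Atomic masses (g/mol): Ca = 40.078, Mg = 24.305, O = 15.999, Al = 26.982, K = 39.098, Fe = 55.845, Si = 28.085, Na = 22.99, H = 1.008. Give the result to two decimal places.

Al in (Mg0.22Fe0.78)3KAlSi3O10(OH)2: molar mass 491.058 g/mol; 1×26.982 = 26.982 g → 5.49 wt%.
Al in Na0.43Ca0.57Al1.57Si2.43O8: molar mass 271.330 g/mol; 1.57×26.982 = 42.362 g → 15.61 wt%.
Difference = 5.49 − 15.61 = -10.12 percentage points.

-10.12 percentage points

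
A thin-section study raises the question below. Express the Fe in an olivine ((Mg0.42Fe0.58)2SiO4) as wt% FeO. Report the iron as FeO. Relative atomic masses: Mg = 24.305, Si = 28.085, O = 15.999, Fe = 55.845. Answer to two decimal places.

Formula mass = 177.277 g/mol.
1.16 Fe → 1.1600 mol FeO per formula unit; M(FeO) = 71.844, so FeO mass = 83.339 g.
83.339/177.277 × 100 = 47.01 wt%.

47.01 wt%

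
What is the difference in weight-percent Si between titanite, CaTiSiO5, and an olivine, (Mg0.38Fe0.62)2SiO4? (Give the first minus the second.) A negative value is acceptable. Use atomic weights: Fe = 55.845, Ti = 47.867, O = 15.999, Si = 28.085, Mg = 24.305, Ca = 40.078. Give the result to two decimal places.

M(CaTiSiO5) = 196.025 g/mol, so wt% Si = 28.085/196.025 × 100 = 14.33%.
M((Mg0.38Fe0.62)2SiO4) = 179.801 g/mol, so wt% Si = 28.085/179.801 × 100 = 15.62%.
14.33 − 15.62 = -1.29 pp.

-1.29 percentage points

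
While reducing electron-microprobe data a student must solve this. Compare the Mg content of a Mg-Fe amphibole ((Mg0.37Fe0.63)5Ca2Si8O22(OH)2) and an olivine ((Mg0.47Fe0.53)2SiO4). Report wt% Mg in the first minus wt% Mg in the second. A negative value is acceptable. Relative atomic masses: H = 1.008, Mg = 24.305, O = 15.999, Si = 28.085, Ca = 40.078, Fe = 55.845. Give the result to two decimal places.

First mineral: 44.964 g Mg in 911.704 g formula = 4.93 wt% Mg.
Second mineral: 22.847 g Mg in 174.123 g formula = 13.12 wt% Mg.
4.93% − 13.12% gives a difference of -8.19 percentage points.

-8.19 percentage points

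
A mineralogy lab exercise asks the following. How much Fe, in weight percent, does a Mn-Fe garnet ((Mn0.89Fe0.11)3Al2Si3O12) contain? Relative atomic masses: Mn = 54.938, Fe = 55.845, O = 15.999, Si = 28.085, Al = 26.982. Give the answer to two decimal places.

Molar mass of (Mn0.89Fe0.11)3Al2Si3O12: 2.67×54.938 + 0.33×55.845 + 2×26.982 + 3×28.085 + 12×15.999 = 495.320 g/mol.
Mass of Fe per formula unit: 0.33 × 55.845 = 18.429 g.
Weight fraction Fe = 18.429 / 495.320 = 0.0372.

3.72 weight percent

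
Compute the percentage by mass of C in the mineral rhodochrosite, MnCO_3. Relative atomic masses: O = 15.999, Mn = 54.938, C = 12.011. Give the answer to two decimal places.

10.45 weight percent

M(MnCO_3) = 114.946 g/mol.
C contributes 1 × 12.011 = 12.011 g per mole.
12.011/114.946 = 0.1045 → 10.45%.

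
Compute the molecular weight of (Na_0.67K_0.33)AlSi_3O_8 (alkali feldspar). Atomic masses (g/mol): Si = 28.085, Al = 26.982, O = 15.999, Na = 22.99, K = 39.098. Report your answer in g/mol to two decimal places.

M = 0.67*22.99 + 0.33*39.098 + 1*26.982 + 3*28.085 + 8*15.999

267.53 g/mol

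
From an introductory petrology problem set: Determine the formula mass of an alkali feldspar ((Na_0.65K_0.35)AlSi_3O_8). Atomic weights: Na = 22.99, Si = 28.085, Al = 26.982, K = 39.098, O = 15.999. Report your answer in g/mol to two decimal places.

267.86 g/mol

The formula mass is the sum 0.65·22.99 + 0.35·39.098 + 1·26.982 + 3·28.085 + 8·15.999.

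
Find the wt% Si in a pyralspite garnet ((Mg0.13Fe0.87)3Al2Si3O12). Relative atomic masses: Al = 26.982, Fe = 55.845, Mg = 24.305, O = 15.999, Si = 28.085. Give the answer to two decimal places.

M((Mg0.13Fe0.87)3Al2Si3O12) = 485.441 g/mol.
Si contributes 3 × 28.085 = 84.255 g per mole.
84.255/485.441 = 0.1736 → 17.36%.

17.36 mass %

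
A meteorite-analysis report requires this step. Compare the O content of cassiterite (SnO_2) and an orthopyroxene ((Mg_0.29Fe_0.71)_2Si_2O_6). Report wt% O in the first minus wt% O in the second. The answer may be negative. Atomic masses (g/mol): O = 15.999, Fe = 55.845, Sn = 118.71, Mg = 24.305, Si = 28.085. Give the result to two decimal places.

-17.86 percentage points

M(SnO_2) = 150.708 g/mol, so wt% O = 31.998/150.708 × 100 = 21.23%.
M((Mg_0.29Fe_0.71)_2Si_2O_6) = 245.561 g/mol, so wt% O = 95.994/245.561 × 100 = 39.09%.
21.23 − 39.09 = -17.86 pp.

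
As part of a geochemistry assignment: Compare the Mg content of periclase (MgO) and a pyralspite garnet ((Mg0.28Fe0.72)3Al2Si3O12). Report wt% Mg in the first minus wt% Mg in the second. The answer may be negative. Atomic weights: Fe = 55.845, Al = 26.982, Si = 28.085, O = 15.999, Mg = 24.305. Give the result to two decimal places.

55.97 percentage points

First mineral: 24.305 g Mg in 40.304 g formula = 60.30 wt% Mg.
Second mineral: 20.416 g Mg in 471.248 g formula = 4.33 wt% Mg.
60.30% − 4.33% gives a difference of 55.97 percentage points.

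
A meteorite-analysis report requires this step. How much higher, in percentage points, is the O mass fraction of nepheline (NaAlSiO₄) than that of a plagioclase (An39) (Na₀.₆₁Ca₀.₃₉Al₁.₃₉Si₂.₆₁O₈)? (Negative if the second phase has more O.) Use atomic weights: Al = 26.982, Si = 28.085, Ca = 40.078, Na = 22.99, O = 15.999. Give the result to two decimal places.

-2.63 percentage points

O in NaAlSiO₄: molar mass 142.053 g/mol; 4×15.999 = 63.996 g → 45.05 wt%.
O in Na₀.₆₁Ca₀.₃₉Al₁.₃₉Si₂.₆₁O₈: molar mass 268.453 g/mol; 8×15.999 = 127.992 g → 47.68 wt%.
Difference = 45.05 − 47.68 = -2.63 percentage points.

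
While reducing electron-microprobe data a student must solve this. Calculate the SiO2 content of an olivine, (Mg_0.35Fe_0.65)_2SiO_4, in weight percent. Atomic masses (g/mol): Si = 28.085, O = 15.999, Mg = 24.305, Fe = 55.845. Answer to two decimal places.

33.07 wt%

M((Mg_0.35Fe_0.65)_2SiO_4) = 181.693 g/mol; M(SiO2) = 60.083 g/mol.
Moles SiO2 per formula unit = 1 Si ÷ 1 = 1.0000.
SiO2 fraction = (1.0000 × 60.083) / 181.693 = 60.083/181.693 = 0.3307.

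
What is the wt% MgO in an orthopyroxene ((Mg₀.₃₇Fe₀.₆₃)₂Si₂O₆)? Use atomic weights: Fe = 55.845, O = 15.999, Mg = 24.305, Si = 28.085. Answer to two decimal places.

Molar mass of (Mg₀.₃₇Fe₀.₆₃)₂Si₂O₆ = 0.74*24.305 + 1.26*55.845 + 2*28.085 + 6*15.999 = 240.514 g/mol.
Each formula unit contains 0.74 Mg, equivalent to 0.74/1 = 0.7400 mol MgO.
M(MgO) = 1×24.305 + 1×15.999 = 40.304 g/mol.
Mass of MgO per formula unit = 0.7400 × 40.304 = 29.825 g.
MgO wt% = 29.825 / 240.514 × 100 = 12.40%.

12.40 wt%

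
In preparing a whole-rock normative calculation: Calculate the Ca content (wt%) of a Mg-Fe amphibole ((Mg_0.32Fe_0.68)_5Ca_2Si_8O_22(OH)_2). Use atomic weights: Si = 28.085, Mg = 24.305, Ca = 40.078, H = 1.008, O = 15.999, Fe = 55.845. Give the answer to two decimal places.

8.72 wt%

Molar mass of (Mg_0.32Fe_0.68)_5Ca_2Si_8O_22(OH)_2: 1.60*24.305 + 3.40*55.845 + 2*40.078 + 8*28.085 + 24*15.999 + 2*1.008 = 919.589 g/mol.
Mass of Ca per formula unit: 2 × 40.078 = 80.156 g.
Weight fraction Ca = 80.156 / 919.589 = 0.0872.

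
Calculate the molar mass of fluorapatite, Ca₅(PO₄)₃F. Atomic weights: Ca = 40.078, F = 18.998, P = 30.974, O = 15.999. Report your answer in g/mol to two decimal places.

504.30 g/mol

The formula mass is the sum 5·40.078 + 3·30.974 + 12·15.999 + 1·18.998.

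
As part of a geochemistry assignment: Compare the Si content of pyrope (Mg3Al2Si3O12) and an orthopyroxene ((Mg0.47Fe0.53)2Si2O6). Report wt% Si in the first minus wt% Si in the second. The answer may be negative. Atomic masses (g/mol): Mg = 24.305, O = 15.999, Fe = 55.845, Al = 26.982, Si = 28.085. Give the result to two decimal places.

-3.08 percentage points

First mineral: 84.255 g Si in 403.122 g formula = 20.90 wt% Si.
Second mineral: 56.170 g Si in 234.206 g formula = 23.98 wt% Si.
20.90% − 23.98% gives a difference of -3.08 percentage points.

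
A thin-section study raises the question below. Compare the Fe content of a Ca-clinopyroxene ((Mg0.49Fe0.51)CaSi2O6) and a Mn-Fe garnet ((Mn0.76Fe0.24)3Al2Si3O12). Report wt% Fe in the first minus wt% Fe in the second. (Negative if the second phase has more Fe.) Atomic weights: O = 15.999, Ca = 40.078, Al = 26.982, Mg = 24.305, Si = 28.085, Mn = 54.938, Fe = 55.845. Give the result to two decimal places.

Fe in (Mg0.49Fe0.51)CaSi2O6: molar mass 232.632 g/mol; 0.51×55.845 = 28.481 g → 12.24 wt%.
Fe in (Mn0.76Fe0.24)3Al2Si3O12: molar mass 495.674 g/mol; 0.72×55.845 = 40.208 g → 8.11 wt%.
Difference = 12.24 − 8.11 = 4.13 percentage points.

4.13 percentage points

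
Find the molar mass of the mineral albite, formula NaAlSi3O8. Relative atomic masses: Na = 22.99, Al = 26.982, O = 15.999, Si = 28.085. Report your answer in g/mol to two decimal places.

262.22 g/mol

M = 1*22.99 + 1*26.982 + 3*28.085 + 8*15.999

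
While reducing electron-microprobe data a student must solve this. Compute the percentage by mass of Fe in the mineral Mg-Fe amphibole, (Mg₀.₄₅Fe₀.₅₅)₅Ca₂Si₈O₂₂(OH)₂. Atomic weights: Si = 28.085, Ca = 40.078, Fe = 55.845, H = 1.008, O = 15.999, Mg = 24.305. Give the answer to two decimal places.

Formula mass = 2.25×24.305 + 2.75×55.845 + 2×40.078 + 8×28.085 + 24×15.999 + 2×1.008 = 899.088 g/mol, of which 153.574 g is Fe.
So Fe makes up 153.574/899.088 = 0.1708 of the mass, i.e. 17.08%.

17.08 wt%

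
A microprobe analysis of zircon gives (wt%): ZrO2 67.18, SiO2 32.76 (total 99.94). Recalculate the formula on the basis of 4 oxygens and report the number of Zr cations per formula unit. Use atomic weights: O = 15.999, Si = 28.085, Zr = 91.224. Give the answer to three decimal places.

ZrO2 (M=123.222): mol = 0.54519; Zr = 0.54519, O = 1.09038.
SiO2 (M=60.083): mol = 0.54525; Si = 0.54525, O = 1.09050.
ΣO = 2.18088; factor = 4/ΣO = 1.83412.
Zr apfu = 0.54519 × 1.83412 = 1.000.

1.000 Zr apfu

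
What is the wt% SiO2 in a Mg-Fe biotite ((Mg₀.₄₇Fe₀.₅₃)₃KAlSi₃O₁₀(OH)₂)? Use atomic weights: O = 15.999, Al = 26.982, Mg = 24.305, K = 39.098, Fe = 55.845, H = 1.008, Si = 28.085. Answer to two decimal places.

M((Mg₀.₄₇Fe₀.₅₃)₃KAlSi₃O₁₀(OH)₂) = 467.403 g/mol; M(SiO2) = 60.083 g/mol.
Moles SiO2 per formula unit = 3 Si ÷ 1 = 3.0000.
SiO2 fraction = (3.0000 × 60.083) / 467.403 = 180.249/467.403 = 0.3856.

38.56 wt%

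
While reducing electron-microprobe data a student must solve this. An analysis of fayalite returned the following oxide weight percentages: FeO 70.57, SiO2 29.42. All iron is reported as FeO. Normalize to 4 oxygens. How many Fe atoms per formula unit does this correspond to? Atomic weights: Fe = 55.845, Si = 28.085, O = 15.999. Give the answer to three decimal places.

FeO (M=71.844): mol = 0.98227; Fe = 0.98227, O = 0.98227.
SiO2 (M=60.083): mol = 0.48966; Si = 0.48966, O = 0.97932.
ΣO = 1.96159; factor = 4/ΣO = 2.03916.
Fe apfu = 0.98227 × 2.03916 = 2.003.

2.003 Fe apfu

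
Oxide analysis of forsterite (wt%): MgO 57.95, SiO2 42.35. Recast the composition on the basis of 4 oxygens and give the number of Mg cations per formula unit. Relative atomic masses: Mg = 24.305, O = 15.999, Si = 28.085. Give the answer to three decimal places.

57.95 wt% MgO ÷ 40.304 g/mol = 1.43782 mol, giving 1.43782 Mg and 1.43782 O.
42.35 wt% SiO2 ÷ 60.083 g/mol = 0.70486 mol, giving 0.70486 Si and 1.40972 O.
Oxygen sums to 2.84754; scaling by 4/2.84754 = 1.40472 puts the formula on 4 O.
Mg: 1.43782 × 1.40472 = 2.020 atoms per formula unit.

2.020 Mg apfu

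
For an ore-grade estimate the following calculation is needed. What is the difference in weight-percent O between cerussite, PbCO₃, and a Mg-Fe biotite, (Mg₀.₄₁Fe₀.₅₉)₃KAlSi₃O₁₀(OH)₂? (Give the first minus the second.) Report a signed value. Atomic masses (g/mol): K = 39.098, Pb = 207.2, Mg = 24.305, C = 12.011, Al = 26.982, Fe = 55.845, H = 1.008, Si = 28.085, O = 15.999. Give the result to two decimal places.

-22.62 percentage points

O in PbCO₃: molar mass 267.208 g/mol; 3×15.999 = 47.997 g → 17.96 wt%.
O in (Mg₀.₄₁Fe₀.₅₉)₃KAlSi₃O₁₀(OH)₂: molar mass 473.080 g/mol; 12×15.999 = 191.988 g → 40.58 wt%.
Difference = 17.96 − 40.58 = -22.62 percentage points.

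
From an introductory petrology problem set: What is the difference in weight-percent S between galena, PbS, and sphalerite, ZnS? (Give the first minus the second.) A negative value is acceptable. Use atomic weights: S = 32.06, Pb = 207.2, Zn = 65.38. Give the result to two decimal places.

-19.50 percentage points

M(PbS) = 239.260 g/mol, so wt% S = 32.060/239.260 × 100 = 13.40%.
M(ZnS) = 97.440 g/mol, so wt% S = 32.060/97.440 × 100 = 32.90%.
13.40 − 32.90 = -19.50 pp.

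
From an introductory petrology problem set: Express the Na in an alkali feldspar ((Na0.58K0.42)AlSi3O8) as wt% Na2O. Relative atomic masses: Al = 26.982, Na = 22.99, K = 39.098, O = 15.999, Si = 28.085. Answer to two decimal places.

Formula mass = 268.984 g/mol.
0.58 Na → 0.2900 mol Na2O per formula unit; M(Na2O) = 61.979, so Na2O mass = 17.974 g.
17.974/268.984 × 100 = 6.68 wt%.

6.68 wt%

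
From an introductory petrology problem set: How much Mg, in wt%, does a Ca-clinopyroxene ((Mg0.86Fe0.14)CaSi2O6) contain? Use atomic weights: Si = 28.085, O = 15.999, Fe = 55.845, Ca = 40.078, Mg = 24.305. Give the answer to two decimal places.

9.46 wt%

M((Mg0.86Fe0.14)CaSi2O6) = 220.963 g/mol.
Mg contributes 0.86 × 24.305 = 20.902 g per mole.
20.902/220.963 = 0.0946 → 9.46%.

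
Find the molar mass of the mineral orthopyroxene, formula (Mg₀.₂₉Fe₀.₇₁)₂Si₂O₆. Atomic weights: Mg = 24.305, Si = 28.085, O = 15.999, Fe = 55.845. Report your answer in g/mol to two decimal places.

The formula mass is the sum 0.58(24.305) + 1.42(55.845) + 2(28.085) + 6(15.999).

245.56 g/mol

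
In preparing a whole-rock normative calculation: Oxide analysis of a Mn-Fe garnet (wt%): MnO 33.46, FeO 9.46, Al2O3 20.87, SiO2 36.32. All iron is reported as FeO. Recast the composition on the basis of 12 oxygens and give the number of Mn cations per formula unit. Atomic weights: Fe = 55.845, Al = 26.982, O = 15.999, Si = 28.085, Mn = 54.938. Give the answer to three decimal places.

MnO: 33.46/70.937 = 0.47169 mol → 0.47169 mol Mn, 0.47169 mol O.
FeO: 9.46/71.844 = 0.13167 mol → 0.13167 mol Fe, 0.13167 mol O.
Al2O3: 20.87/101.961 = 0.20469 mol → 0.40938 mol Al, 0.61407 mol O.
SiO2: 36.32/60.083 = 0.60450 mol → 0.60450 mol Si, 1.20900 mol O.
Total oxygen = 2.42643 mol. Normalization factor = 12/2.42643 = 4.94554.
Mn per 12 O = 0.47169 × 4.94554 = 2.333.

2.333 Mn apfu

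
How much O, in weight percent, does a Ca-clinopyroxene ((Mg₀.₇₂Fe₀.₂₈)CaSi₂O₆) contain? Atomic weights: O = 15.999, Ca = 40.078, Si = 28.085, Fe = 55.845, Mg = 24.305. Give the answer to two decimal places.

42.59 weight percent

Formula mass = 0.72·24.305 + 0.28·55.845 + 1·40.078 + 2·28.085 + 6·15.999 = 225.378 g/mol, of which 95.994 g is O.
So O makes up 95.994/225.378 = 0.4259 of the mass, i.e. 42.59%.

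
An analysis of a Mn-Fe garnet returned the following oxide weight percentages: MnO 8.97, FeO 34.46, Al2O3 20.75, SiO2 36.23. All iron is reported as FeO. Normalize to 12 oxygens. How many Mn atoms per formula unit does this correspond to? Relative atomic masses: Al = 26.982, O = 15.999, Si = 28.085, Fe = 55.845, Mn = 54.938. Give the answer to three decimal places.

8.97 wt% MnO ÷ 70.937 g/mol = 0.12645 mol, giving 0.12645 Mn and 0.12645 O.
34.46 wt% FeO ÷ 71.844 g/mol = 0.47965 mol, giving 0.47965 Fe and 0.47965 O.
20.75 wt% Al2O3 ÷ 101.961 g/mol = 0.20351 mol, giving 0.40702 Al and 0.61053 O.
36.23 wt% SiO2 ÷ 60.083 g/mol = 0.60300 mol, giving 0.60300 Si and 1.20600 O.
Oxygen sums to 2.42263; scaling by 12/2.42263 = 4.95329 puts the formula on 12 O.
Mn: 0.12645 × 4.95329 = 0.626 atoms per formula unit.

0.626 Mn apfu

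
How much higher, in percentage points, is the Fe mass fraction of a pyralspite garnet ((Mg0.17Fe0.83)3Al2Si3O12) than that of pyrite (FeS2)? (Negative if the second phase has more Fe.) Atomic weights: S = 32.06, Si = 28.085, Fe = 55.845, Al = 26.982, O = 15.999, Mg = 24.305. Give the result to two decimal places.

-17.68 percentage points

M((Mg0.17Fe0.83)3Al2Si3O12) = 481.657 g/mol, so wt% Fe = 139.054/481.657 × 100 = 28.87%.
M(FeS2) = 119.965 g/mol, so wt% Fe = 55.845/119.965 × 100 = 46.55%.
28.87 − 46.55 = -17.68 pp.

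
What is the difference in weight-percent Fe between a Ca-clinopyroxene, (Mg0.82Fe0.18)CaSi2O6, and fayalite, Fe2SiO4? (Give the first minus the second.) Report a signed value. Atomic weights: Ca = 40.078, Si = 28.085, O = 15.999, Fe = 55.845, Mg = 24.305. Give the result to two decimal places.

First mineral: 10.052 g Fe in 222.224 g formula = 4.52 wt% Fe.
Second mineral: 111.690 g Fe in 203.771 g formula = 54.81 wt% Fe.
4.52% − 54.81% gives a difference of -50.29 percentage points.

-50.29 percentage points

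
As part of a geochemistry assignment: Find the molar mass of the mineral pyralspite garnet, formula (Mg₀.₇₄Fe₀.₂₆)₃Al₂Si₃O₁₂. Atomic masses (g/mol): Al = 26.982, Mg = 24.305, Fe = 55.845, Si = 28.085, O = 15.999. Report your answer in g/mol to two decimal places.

427.72 g/mol

The formula mass is the sum 2.22×24.305 + 0.78×55.845 + 2×26.982 + 3×28.085 + 12×15.999.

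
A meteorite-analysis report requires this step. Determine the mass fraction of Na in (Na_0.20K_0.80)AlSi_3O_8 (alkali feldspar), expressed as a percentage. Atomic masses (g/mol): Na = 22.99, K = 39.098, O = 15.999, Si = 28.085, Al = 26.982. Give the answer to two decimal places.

1.67 mass %

M((Na_0.20K_0.80)AlSi_3O_8) = 275.105 g/mol.
Na contributes 0.20 × 22.99 = 4.598 g per mole.
4.598/275.105 = 0.0167 → 1.67%.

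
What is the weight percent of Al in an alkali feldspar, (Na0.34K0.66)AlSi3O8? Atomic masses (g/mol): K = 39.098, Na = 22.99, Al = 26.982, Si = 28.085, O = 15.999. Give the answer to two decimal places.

Molar mass of (Na0.34K0.66)AlSi3O8: 0.34*22.99 + 0.66*39.098 + 1*26.982 + 3*28.085 + 8*15.999 = 272.850 g/mol.
Mass of Al per formula unit: 1 × 26.982 = 26.982 g.
Weight fraction Al = 26.982 / 272.850 = 0.0989.

9.89 weight percent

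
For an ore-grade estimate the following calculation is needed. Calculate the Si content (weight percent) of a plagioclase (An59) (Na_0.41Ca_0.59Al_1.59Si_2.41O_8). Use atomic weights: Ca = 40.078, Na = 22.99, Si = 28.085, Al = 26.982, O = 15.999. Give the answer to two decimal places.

24.92 weight percent

Formula mass = 0.41*22.99 + 0.59*40.078 + 1.59*26.982 + 2.41*28.085 + 8*15.999 = 271.650 g/mol, of which 67.685 g is Si.
So Si makes up 67.685/271.650 = 0.2492 of the mass, i.e. 24.92%.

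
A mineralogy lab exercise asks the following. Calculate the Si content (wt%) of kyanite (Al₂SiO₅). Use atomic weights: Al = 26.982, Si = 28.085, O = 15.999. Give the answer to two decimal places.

Formula mass = 2·26.982 + 1·28.085 + 5·15.999 = 162.044 g/mol, of which 28.085 g is Si.
So Si makes up 28.085/162.044 = 0.1733 of the mass, i.e. 17.33%.

17.33 wt%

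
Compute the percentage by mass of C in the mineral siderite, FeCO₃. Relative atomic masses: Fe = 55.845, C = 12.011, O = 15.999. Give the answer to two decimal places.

Molar mass of FeCO₃: 1×55.845 + 1×12.011 + 3×15.999 = 115.853 g/mol.
Mass of C per formula unit: 1 × 12.011 = 12.011 g.
Weight fraction C = 12.011 / 115.853 = 0.1037.

10.37 mass %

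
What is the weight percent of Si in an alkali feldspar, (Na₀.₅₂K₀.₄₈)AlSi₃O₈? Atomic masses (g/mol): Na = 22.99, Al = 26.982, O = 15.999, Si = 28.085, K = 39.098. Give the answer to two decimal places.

31.21 wt%

M((Na₀.₅₂K₀.₄₈)AlSi₃O₈) = 269.951 g/mol.
Si contributes 3 × 28.085 = 84.255 g per mole.
84.255/269.951 = 0.3121 → 31.21%.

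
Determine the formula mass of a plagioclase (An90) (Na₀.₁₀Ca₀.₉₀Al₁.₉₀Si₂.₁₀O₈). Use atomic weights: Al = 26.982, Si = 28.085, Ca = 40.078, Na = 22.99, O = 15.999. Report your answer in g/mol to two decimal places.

276.61 g/mol

Na: 0.10 × 22.99 = 2.2990
Ca: 0.90 × 40.078 = 36.0702
Al: 1.90 × 26.982 = 51.2658
Si: 2.10 × 28.085 = 58.9785
O: 8 × 15.999 = 127.9920
Summing the contributions gives the formula mass.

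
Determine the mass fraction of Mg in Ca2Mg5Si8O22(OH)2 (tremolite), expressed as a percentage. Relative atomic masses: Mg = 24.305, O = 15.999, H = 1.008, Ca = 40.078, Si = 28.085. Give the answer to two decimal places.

14.96 wt%

Molar mass of Ca2Mg5Si8O22(OH)2: 2×40.078 + 5×24.305 + 8×28.085 + 24×15.999 + 2×1.008 = 812.353 g/mol.
Mass of Mg per formula unit: 5 × 24.305 = 121.525 g.
Weight fraction Mg = 121.525 / 812.353 = 0.1496.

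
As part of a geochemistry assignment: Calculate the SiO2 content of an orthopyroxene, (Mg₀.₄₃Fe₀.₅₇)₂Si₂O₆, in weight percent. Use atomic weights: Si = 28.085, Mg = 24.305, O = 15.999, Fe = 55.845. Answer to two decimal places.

50.76 wt%

Formula mass = 236.730 g/mol.
2 Si → 2.0000 mol SiO2 per formula unit; M(SiO2) = 60.083, so SiO2 mass = 120.166 g.
120.166/236.730 × 100 = 50.76 wt%.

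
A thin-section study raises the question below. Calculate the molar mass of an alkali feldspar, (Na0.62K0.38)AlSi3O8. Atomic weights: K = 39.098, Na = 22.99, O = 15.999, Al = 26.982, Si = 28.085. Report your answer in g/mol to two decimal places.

M = 0.62*22.99 + 0.38*39.098 + 1*26.982 + 3*28.085 + 8*15.999

268.34 g/mol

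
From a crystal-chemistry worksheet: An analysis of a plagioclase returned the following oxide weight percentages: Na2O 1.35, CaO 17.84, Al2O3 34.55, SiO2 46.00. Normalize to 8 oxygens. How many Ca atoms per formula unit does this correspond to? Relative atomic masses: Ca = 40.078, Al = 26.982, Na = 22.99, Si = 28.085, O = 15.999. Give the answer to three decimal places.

0.881 Ca apfu

Na2O (M=61.979): mol = 0.02178; Na = 0.04356, O = 0.02178.
CaO (M=56.077): mol = 0.31813; Ca = 0.31813, O = 0.31813.
Al2O3 (M=101.961): mol = 0.33886; Al = 0.67772, O = 1.01658.
SiO2 (M=60.083): mol = 0.76561; Si = 0.76561, O = 1.53122.
ΣO = 2.88771; factor = 8/ΣO = 2.77036.
Ca apfu = 0.31813 × 2.77036 = 0.881.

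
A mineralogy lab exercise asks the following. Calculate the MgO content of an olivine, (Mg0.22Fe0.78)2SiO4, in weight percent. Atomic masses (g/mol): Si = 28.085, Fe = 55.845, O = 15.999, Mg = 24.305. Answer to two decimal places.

9.34 wt%

M((Mg0.22Fe0.78)2SiO4) = 189.893 g/mol; M(MgO) = 40.304 g/mol.
Moles MgO per formula unit = 0.44 Mg ÷ 1 = 0.4400.
MgO fraction = (0.4400 × 40.304) / 189.893 = 17.734/189.893 = 0.0934.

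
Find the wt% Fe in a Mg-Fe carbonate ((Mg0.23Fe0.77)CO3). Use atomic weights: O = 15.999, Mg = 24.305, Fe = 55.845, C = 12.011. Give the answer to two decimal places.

M((Mg0.23Fe0.77)CO3) = 108.599 g/mol.
Fe contributes 0.77 × 55.845 = 43.001 g per mole.
43.001/108.599 = 0.3960 → 39.60%.

39.60 wt%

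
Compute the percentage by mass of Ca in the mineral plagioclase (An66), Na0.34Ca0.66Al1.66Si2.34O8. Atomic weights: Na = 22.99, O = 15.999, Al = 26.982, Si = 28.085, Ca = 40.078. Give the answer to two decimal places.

9.70 weight percent

Molar mass of Na0.34Ca0.66Al1.66Si2.34O8: 0.34*22.99 + 0.66*40.078 + 1.66*26.982 + 2.34*28.085 + 8*15.999 = 272.769 g/mol.
Mass of Ca per formula unit: 0.66 × 40.078 = 26.451 g.
Weight fraction Ca = 26.451 / 272.769 = 0.0970.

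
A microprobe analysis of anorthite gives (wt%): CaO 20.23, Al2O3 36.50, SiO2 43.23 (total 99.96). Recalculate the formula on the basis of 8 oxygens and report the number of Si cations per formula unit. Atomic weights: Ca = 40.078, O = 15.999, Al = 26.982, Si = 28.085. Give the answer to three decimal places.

2.003 Si apfu

CaO: 20.23/56.077 = 0.36075 mol → 0.36075 mol Ca, 0.36075 mol O.
Al2O3: 36.50/101.961 = 0.35798 mol → 0.71596 mol Al, 1.07394 mol O.
SiO2: 43.23/60.083 = 0.71950 mol → 0.71950 mol Si, 1.43900 mol O.
Total oxygen = 2.87369 mol. Normalization factor = 8/2.87369 = 2.78388.
Si per 8 O = 0.71950 × 2.78388 = 2.003.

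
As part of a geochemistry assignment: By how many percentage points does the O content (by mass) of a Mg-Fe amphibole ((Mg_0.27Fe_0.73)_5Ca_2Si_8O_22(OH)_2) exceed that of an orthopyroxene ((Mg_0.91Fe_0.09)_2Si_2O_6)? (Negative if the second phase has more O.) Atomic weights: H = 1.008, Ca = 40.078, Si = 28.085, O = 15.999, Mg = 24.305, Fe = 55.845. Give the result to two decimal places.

First mineral: 383.976 g O in 927.474 g formula = 41.40 wt% O.
Second mineral: 95.994 g O in 206.451 g formula = 46.50 wt% O.
41.40% − 46.50% gives a difference of -5.10 percentage points.

-5.10 percentage points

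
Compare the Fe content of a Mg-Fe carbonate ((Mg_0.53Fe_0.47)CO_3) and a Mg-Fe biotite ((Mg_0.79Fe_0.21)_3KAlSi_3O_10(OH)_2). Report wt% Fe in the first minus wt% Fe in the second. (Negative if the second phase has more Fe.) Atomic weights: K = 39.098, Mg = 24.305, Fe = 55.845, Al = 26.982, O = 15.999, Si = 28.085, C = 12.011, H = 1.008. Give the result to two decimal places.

18.43 percentage points

Fe in (Mg_0.53Fe_0.47)CO_3: molar mass 99.137 g/mol; 0.47×55.845 = 26.247 g → 26.48 wt%.
Fe in (Mg_0.79Fe_0.21)_3KAlSi_3O_10(OH)_2: molar mass 437.124 g/mol; 0.63×55.845 = 35.182 g → 8.05 wt%.
Difference = 26.48 − 8.05 = 18.43 percentage points.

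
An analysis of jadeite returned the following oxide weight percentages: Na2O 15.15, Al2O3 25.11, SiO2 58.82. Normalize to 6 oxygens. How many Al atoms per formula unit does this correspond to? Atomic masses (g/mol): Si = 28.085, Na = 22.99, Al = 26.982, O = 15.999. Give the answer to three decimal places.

1.005 Al apfu

Na2O (M=61.979): mol = 0.24444; Na = 0.48888, O = 0.24444.
Al2O3 (M=101.961): mol = 0.24627; Al = 0.49254, O = 0.73881.
SiO2 (M=60.083): mol = 0.97898; Si = 0.97898, O = 1.95796.
ΣO = 2.94121; factor = 6/ΣO = 2.03998.
Al apfu = 0.49254 × 2.03998 = 1.005.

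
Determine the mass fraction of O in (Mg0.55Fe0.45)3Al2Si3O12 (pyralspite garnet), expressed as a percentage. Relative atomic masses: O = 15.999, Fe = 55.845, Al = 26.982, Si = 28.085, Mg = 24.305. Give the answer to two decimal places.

43.08 weight percent

Molar mass of (Mg0.55Fe0.45)3Al2Si3O12: 1.65·24.305 + 1.35·55.845 + 2·26.982 + 3·28.085 + 12·15.999 = 445.701 g/mol.
Mass of O per formula unit: 12 × 15.999 = 191.988 g.
Weight fraction O = 191.988 / 445.701 = 0.4308.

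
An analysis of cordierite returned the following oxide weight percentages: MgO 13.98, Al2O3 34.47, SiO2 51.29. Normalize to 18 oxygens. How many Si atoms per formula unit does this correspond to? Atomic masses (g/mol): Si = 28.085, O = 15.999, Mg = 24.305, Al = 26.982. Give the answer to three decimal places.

5.008 Si apfu

13.98 wt% MgO ÷ 40.304 g/mol = 0.34686 mol, giving 0.34686 Mg and 0.34686 O.
34.47 wt% Al2O3 ÷ 101.961 g/mol = 0.33807 mol, giving 0.67614 Al and 1.01421 O.
51.29 wt% SiO2 ÷ 60.083 g/mol = 0.85365 mol, giving 0.85365 Si and 1.70730 O.
Oxygen sums to 3.06837; scaling by 18/3.06837 = 5.86631 puts the formula on 18 O.
Si: 0.85365 × 5.86631 = 5.008 atoms per formula unit.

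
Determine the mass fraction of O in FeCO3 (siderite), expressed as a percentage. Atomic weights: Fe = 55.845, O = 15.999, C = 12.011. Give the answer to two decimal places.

41.43 mass %

Formula mass = 1×55.845 + 1×12.011 + 3×15.999 = 115.853 g/mol, of which 47.997 g is O.
So O makes up 47.997/115.853 = 0.4143 of the mass, i.e. 41.43%.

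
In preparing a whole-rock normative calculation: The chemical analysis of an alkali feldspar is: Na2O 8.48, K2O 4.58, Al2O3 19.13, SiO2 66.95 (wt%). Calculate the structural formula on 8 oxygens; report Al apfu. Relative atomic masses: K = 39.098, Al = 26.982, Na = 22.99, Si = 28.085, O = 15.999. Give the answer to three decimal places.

1.008 Al apfu

Na2O: 8.48/61.979 = 0.13682 mol → 0.27364 mol Na, 0.13682 mol O.
K2O: 4.58/94.195 = 0.04862 mol → 0.09724 mol K, 0.04862 mol O.
Al2O3: 19.13/101.961 = 0.18762 mol → 0.37524 mol Al, 0.56286 mol O.
SiO2: 66.95/60.083 = 1.11429 mol → 1.11429 mol Si, 2.22858 mol O.
Total oxygen = 2.97688 mol. Normalization factor = 8/2.97688 = 2.68738.
Al per 8 O = 0.37524 × 2.68738 = 1.008.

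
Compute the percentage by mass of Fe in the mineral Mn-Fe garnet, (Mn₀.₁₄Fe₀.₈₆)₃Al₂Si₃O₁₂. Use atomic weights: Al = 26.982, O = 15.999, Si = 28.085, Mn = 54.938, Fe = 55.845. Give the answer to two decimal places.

28.97 wt%

Molar mass of (Mn₀.₁₄Fe₀.₈₆)₃Al₂Si₃O₁₂: 0.42*54.938 + 2.58*55.845 + 2*26.982 + 3*28.085 + 12*15.999 = 497.361 g/mol.
Mass of Fe per formula unit: 2.58 × 55.845 = 144.080 g.
Weight fraction Fe = 144.080 / 497.361 = 0.2897.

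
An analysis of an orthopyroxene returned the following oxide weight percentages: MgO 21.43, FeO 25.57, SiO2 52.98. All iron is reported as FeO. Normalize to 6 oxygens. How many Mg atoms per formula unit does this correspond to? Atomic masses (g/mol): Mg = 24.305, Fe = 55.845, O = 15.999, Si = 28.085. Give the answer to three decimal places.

1.203 Mg apfu

MgO (M=40.304): mol = 0.53171; Mg = 0.53171, O = 0.53171.
FeO (M=71.844): mol = 0.35591; Fe = 0.35591, O = 0.35591.
SiO2 (M=60.083): mol = 0.88178; Si = 0.88178, O = 1.76356.
ΣO = 2.65118; factor = 6/ΣO = 2.26314.
Mg apfu = 0.53171 × 2.26314 = 1.203.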